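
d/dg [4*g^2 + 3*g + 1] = 8*g + 3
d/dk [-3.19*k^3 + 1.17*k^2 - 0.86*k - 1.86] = -9.57*k^2 + 2.34*k - 0.86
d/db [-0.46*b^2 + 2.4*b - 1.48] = 2.4 - 0.92*b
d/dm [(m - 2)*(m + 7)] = 2*m + 5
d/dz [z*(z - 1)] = 2*z - 1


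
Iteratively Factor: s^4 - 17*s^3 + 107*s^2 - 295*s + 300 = (s - 3)*(s^3 - 14*s^2 + 65*s - 100) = (s - 4)*(s - 3)*(s^2 - 10*s + 25) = (s - 5)*(s - 4)*(s - 3)*(s - 5)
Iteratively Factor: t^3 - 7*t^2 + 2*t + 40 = (t - 4)*(t^2 - 3*t - 10) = (t - 4)*(t + 2)*(t - 5)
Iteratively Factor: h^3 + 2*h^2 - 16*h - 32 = (h - 4)*(h^2 + 6*h + 8) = (h - 4)*(h + 4)*(h + 2)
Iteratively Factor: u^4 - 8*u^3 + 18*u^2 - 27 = (u - 3)*(u^3 - 5*u^2 + 3*u + 9) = (u - 3)^2*(u^2 - 2*u - 3) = (u - 3)^3*(u + 1)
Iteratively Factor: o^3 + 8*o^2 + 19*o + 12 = (o + 3)*(o^2 + 5*o + 4) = (o + 3)*(o + 4)*(o + 1)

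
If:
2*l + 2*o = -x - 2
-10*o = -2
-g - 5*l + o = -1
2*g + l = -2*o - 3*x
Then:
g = 8/3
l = -22/75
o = 1/5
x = -136/75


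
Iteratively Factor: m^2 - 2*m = (m - 2)*(m)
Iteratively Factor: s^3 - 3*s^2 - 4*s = (s - 4)*(s^2 + s) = s*(s - 4)*(s + 1)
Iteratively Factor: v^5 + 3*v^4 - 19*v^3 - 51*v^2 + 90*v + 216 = (v + 3)*(v^4 - 19*v^2 + 6*v + 72) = (v - 3)*(v + 3)*(v^3 + 3*v^2 - 10*v - 24) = (v - 3)*(v + 2)*(v + 3)*(v^2 + v - 12) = (v - 3)^2*(v + 2)*(v + 3)*(v + 4)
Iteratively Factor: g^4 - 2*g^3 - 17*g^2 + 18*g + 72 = (g + 2)*(g^3 - 4*g^2 - 9*g + 36) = (g - 3)*(g + 2)*(g^2 - g - 12) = (g - 3)*(g + 2)*(g + 3)*(g - 4)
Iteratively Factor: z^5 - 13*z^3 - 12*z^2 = (z)*(z^4 - 13*z^2 - 12*z) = z*(z + 1)*(z^3 - z^2 - 12*z) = z*(z + 1)*(z + 3)*(z^2 - 4*z) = z*(z - 4)*(z + 1)*(z + 3)*(z)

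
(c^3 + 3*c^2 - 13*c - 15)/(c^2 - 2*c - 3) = c + 5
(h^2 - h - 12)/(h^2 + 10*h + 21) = (h - 4)/(h + 7)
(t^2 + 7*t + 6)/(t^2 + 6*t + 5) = (t + 6)/(t + 5)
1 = 1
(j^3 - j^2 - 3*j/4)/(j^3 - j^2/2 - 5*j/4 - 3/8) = 2*j/(2*j + 1)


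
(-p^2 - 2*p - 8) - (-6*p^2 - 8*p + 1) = 5*p^2 + 6*p - 9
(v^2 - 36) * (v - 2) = v^3 - 2*v^2 - 36*v + 72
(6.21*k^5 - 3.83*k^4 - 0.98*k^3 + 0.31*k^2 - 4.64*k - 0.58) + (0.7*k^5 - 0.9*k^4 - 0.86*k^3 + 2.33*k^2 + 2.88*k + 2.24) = 6.91*k^5 - 4.73*k^4 - 1.84*k^3 + 2.64*k^2 - 1.76*k + 1.66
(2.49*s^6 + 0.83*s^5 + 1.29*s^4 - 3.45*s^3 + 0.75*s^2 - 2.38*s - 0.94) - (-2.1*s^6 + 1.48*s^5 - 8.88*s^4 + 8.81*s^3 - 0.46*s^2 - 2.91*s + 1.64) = 4.59*s^6 - 0.65*s^5 + 10.17*s^4 - 12.26*s^3 + 1.21*s^2 + 0.53*s - 2.58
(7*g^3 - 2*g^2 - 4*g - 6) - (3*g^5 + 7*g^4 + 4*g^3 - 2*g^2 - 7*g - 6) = -3*g^5 - 7*g^4 + 3*g^3 + 3*g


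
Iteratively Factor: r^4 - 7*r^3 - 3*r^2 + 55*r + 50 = (r - 5)*(r^3 - 2*r^2 - 13*r - 10) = (r - 5)*(r + 1)*(r^2 - 3*r - 10) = (r - 5)*(r + 1)*(r + 2)*(r - 5)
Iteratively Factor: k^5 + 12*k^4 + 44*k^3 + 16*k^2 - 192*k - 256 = (k + 4)*(k^4 + 8*k^3 + 12*k^2 - 32*k - 64) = (k + 2)*(k + 4)*(k^3 + 6*k^2 - 32) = (k + 2)*(k + 4)^2*(k^2 + 2*k - 8) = (k - 2)*(k + 2)*(k + 4)^2*(k + 4)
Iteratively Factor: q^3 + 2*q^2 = (q)*(q^2 + 2*q) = q^2*(q + 2)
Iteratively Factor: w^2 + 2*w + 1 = (w + 1)*(w + 1)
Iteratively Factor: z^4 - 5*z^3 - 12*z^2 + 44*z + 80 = (z + 2)*(z^3 - 7*z^2 + 2*z + 40) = (z - 4)*(z + 2)*(z^2 - 3*z - 10) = (z - 4)*(z + 2)^2*(z - 5)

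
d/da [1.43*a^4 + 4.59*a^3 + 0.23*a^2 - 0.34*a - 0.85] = 5.72*a^3 + 13.77*a^2 + 0.46*a - 0.34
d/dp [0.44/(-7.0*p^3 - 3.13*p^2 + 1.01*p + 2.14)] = (9.24*p^2 + 2.7544*p - 0.4444)/(7.0*p^3 + 3.13*p^2 - 1.01*p - 2.14)^2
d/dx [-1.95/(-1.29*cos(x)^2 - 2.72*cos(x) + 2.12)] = (5.031*cos(x) + 5.304)*sin(x)/(1.29*cos(x)^2 + 2.72*cos(x) - 2.12)^2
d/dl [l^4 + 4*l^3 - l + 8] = 4*l^3 + 12*l^2 - 1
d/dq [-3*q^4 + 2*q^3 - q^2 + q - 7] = -12*q^3 + 6*q^2 - 2*q + 1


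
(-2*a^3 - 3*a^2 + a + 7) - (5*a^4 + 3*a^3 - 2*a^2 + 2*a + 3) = -5*a^4 - 5*a^3 - a^2 - a + 4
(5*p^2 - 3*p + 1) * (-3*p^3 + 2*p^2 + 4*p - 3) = -15*p^5 + 19*p^4 + 11*p^3 - 25*p^2 + 13*p - 3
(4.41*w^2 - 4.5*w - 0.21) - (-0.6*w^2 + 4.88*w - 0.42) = 5.01*w^2 - 9.38*w + 0.21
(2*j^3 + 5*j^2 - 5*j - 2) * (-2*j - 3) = -4*j^4 - 16*j^3 - 5*j^2 + 19*j + 6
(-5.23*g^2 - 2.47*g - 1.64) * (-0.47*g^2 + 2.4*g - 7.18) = 2.4581*g^4 - 11.3911*g^3 + 32.3942*g^2 + 13.7986*g + 11.7752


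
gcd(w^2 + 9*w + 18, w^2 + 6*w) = w + 6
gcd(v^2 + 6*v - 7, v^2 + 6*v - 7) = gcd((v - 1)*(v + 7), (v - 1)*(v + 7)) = v^2 + 6*v - 7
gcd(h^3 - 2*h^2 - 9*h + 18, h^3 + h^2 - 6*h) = h^2 + h - 6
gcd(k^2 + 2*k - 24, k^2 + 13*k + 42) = k + 6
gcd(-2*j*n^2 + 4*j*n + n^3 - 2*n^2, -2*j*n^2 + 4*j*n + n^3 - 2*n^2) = 2*j*n^2 - 4*j*n - n^3 + 2*n^2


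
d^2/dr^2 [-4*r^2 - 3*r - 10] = -8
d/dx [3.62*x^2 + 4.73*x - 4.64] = 7.24*x + 4.73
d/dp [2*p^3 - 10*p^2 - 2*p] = 6*p^2 - 20*p - 2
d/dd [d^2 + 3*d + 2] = 2*d + 3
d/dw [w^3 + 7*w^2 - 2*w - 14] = 3*w^2 + 14*w - 2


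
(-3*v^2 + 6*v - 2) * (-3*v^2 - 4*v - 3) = 9*v^4 - 6*v^3 - 9*v^2 - 10*v + 6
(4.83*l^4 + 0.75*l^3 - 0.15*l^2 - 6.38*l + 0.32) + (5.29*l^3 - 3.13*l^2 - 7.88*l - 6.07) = 4.83*l^4 + 6.04*l^3 - 3.28*l^2 - 14.26*l - 5.75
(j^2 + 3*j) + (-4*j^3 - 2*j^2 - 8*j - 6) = -4*j^3 - j^2 - 5*j - 6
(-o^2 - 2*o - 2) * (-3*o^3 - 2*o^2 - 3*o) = 3*o^5 + 8*o^4 + 13*o^3 + 10*o^2 + 6*o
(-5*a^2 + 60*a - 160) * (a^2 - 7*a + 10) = -5*a^4 + 95*a^3 - 630*a^2 + 1720*a - 1600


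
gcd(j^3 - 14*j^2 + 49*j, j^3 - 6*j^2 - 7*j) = j^2 - 7*j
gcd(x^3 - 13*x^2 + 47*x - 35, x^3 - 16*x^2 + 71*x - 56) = x^2 - 8*x + 7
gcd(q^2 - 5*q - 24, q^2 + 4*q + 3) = q + 3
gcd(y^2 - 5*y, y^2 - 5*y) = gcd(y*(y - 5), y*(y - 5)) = y^2 - 5*y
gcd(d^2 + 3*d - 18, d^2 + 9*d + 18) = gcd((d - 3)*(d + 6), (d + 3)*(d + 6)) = d + 6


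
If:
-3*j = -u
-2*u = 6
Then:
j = -1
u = -3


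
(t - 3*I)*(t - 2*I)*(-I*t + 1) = -I*t^3 - 4*t^2 + I*t - 6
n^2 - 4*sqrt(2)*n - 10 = (n - 5*sqrt(2))*(n + sqrt(2))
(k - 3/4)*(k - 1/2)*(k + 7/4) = k^3 + k^2/2 - 29*k/16 + 21/32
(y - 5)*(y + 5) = y^2 - 25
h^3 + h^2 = h^2*(h + 1)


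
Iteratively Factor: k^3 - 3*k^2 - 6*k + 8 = (k + 2)*(k^2 - 5*k + 4) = (k - 1)*(k + 2)*(k - 4)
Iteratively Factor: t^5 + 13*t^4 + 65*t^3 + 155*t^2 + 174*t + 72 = (t + 1)*(t^4 + 12*t^3 + 53*t^2 + 102*t + 72) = (t + 1)*(t + 3)*(t^3 + 9*t^2 + 26*t + 24) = (t + 1)*(t + 3)^2*(t^2 + 6*t + 8) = (t + 1)*(t + 3)^2*(t + 4)*(t + 2)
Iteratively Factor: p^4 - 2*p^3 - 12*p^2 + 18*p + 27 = (p + 1)*(p^3 - 3*p^2 - 9*p + 27) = (p + 1)*(p + 3)*(p^2 - 6*p + 9) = (p - 3)*(p + 1)*(p + 3)*(p - 3)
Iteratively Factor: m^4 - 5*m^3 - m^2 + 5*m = (m - 5)*(m^3 - m) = m*(m - 5)*(m^2 - 1) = m*(m - 5)*(m + 1)*(m - 1)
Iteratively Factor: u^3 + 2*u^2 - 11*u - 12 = (u + 4)*(u^2 - 2*u - 3) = (u - 3)*(u + 4)*(u + 1)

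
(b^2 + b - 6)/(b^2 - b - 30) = (-b^2 - b + 6)/(-b^2 + b + 30)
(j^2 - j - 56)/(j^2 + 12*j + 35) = (j - 8)/(j + 5)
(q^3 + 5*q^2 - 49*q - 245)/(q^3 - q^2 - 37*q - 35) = (q + 7)/(q + 1)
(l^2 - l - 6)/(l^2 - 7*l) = (l^2 - l - 6)/(l*(l - 7))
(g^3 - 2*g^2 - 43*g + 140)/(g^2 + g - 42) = (g^2 - 9*g + 20)/(g - 6)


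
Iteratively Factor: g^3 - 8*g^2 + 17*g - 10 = (g - 5)*(g^2 - 3*g + 2) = (g - 5)*(g - 2)*(g - 1)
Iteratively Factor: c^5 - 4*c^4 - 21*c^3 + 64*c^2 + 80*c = (c + 4)*(c^4 - 8*c^3 + 11*c^2 + 20*c) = c*(c + 4)*(c^3 - 8*c^2 + 11*c + 20) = c*(c - 5)*(c + 4)*(c^2 - 3*c - 4) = c*(c - 5)*(c - 4)*(c + 4)*(c + 1)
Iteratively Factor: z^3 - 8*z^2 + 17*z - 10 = (z - 2)*(z^2 - 6*z + 5) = (z - 2)*(z - 1)*(z - 5)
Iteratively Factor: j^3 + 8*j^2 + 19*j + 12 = (j + 4)*(j^2 + 4*j + 3) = (j + 1)*(j + 4)*(j + 3)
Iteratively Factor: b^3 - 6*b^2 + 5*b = (b - 5)*(b^2 - b) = b*(b - 5)*(b - 1)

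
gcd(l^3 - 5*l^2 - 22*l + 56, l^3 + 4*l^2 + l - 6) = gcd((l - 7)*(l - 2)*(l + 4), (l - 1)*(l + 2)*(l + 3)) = 1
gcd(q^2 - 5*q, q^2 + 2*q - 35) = q - 5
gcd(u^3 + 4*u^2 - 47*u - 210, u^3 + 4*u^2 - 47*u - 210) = u^3 + 4*u^2 - 47*u - 210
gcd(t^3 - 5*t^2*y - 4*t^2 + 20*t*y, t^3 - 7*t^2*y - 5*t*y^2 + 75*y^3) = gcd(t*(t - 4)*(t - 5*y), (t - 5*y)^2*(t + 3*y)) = -t + 5*y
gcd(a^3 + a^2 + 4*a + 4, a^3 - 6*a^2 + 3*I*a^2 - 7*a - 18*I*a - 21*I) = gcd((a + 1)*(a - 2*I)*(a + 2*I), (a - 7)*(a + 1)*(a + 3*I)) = a + 1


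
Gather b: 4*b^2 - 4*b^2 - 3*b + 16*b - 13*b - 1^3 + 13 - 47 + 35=0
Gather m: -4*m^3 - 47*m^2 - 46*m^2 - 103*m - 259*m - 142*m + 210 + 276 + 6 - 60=-4*m^3 - 93*m^2 - 504*m + 432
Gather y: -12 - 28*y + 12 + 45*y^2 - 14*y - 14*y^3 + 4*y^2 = -14*y^3 + 49*y^2 - 42*y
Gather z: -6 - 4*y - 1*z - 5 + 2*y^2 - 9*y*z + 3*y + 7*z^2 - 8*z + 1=2*y^2 - y + 7*z^2 + z*(-9*y - 9) - 10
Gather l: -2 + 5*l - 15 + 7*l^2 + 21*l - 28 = 7*l^2 + 26*l - 45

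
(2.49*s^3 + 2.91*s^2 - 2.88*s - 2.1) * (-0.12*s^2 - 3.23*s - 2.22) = -0.2988*s^5 - 8.3919*s^4 - 14.5815*s^3 + 3.0942*s^2 + 13.1766*s + 4.662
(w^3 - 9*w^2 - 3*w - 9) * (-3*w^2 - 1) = -3*w^5 + 27*w^4 + 8*w^3 + 36*w^2 + 3*w + 9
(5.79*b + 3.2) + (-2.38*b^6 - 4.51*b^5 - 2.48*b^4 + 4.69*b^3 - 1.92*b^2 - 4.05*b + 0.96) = -2.38*b^6 - 4.51*b^5 - 2.48*b^4 + 4.69*b^3 - 1.92*b^2 + 1.74*b + 4.16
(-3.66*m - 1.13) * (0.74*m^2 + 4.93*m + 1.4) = -2.7084*m^3 - 18.88*m^2 - 10.6949*m - 1.582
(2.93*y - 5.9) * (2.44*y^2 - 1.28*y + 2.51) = 7.1492*y^3 - 18.1464*y^2 + 14.9063*y - 14.809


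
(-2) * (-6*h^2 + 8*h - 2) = 12*h^2 - 16*h + 4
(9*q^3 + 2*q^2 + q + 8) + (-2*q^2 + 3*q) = 9*q^3 + 4*q + 8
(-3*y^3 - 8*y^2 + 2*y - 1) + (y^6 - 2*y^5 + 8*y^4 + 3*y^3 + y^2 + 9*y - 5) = y^6 - 2*y^5 + 8*y^4 - 7*y^2 + 11*y - 6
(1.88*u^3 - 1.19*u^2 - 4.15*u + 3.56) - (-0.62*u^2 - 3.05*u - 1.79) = 1.88*u^3 - 0.57*u^2 - 1.1*u + 5.35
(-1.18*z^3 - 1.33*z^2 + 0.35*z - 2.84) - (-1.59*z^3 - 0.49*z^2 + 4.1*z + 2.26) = 0.41*z^3 - 0.84*z^2 - 3.75*z - 5.1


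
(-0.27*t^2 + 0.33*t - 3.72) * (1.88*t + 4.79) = -0.5076*t^3 - 0.6729*t^2 - 5.4129*t - 17.8188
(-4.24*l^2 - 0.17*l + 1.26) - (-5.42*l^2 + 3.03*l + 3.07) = 1.18*l^2 - 3.2*l - 1.81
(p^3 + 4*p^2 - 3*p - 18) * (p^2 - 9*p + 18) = p^5 - 5*p^4 - 21*p^3 + 81*p^2 + 108*p - 324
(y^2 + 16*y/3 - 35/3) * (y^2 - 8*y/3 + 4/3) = y^4 + 8*y^3/3 - 221*y^2/9 + 344*y/9 - 140/9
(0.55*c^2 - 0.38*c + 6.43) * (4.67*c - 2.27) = 2.5685*c^3 - 3.0231*c^2 + 30.8907*c - 14.5961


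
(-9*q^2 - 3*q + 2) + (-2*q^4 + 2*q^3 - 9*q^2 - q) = -2*q^4 + 2*q^3 - 18*q^2 - 4*q + 2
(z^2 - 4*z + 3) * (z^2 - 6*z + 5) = z^4 - 10*z^3 + 32*z^2 - 38*z + 15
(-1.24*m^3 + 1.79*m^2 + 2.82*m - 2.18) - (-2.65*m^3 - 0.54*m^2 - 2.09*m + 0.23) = 1.41*m^3 + 2.33*m^2 + 4.91*m - 2.41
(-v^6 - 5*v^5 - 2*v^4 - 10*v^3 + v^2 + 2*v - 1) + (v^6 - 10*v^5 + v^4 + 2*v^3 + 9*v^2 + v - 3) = -15*v^5 - v^4 - 8*v^3 + 10*v^2 + 3*v - 4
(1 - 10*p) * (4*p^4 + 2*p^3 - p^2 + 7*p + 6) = -40*p^5 - 16*p^4 + 12*p^3 - 71*p^2 - 53*p + 6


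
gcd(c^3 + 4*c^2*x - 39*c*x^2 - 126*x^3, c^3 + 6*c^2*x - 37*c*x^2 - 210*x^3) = -c^2 - c*x + 42*x^2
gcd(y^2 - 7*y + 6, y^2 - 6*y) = y - 6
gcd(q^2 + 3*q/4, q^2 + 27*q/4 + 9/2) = q + 3/4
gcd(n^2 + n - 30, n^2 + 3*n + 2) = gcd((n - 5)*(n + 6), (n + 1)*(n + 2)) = 1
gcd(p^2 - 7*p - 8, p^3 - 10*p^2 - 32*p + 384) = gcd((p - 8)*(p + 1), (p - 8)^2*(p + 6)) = p - 8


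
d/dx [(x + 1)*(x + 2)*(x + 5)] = 3*x^2 + 16*x + 17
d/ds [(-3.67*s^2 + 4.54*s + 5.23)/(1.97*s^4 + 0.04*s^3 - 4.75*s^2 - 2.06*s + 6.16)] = (14.4598*s^5 - 26.6846*s^4 - 41.5756*s^3 + 28.4976*s^2 + 4.4706*s + 38.7402)/(3.8809*s^8 + 0.1576*s^7 - 18.7134*s^6 - 8.4964*s^5 + 46.6681*s^4 + 20.0628*s^3 - 54.2764*s^2 - 25.3792*s + 37.9456)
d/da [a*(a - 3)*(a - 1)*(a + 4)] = 4*a^3 - 26*a + 12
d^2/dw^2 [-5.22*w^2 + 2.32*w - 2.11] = -10.4400000000000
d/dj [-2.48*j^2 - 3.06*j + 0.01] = -4.96*j - 3.06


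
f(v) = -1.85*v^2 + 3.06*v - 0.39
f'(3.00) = -8.04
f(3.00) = -7.86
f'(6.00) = -19.14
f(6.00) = -48.63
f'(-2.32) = 11.64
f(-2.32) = -17.45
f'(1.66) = -3.08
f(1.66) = -0.41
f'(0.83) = -0.01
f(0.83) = 0.88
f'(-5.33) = 22.78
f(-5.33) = -69.26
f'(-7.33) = 30.18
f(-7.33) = -122.22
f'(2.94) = -7.82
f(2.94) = -7.38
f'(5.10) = -15.81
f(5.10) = -32.90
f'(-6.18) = 25.93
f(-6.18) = -89.96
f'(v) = 3.06 - 3.7*v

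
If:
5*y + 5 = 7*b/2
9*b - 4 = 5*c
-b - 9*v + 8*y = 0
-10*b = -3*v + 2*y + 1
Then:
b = -25/148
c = -817/740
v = -433/444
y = -331/296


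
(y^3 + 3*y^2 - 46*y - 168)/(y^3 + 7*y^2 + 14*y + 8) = (y^2 - y - 42)/(y^2 + 3*y + 2)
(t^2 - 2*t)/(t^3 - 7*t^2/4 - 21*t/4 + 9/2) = 4*t*(t - 2)/(4*t^3 - 7*t^2 - 21*t + 18)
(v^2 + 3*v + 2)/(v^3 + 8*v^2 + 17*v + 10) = 1/(v + 5)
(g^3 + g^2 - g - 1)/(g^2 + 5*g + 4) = (g^2 - 1)/(g + 4)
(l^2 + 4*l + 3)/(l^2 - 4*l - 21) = (l + 1)/(l - 7)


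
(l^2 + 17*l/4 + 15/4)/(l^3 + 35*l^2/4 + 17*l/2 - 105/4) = (4*l + 5)/(4*l^2 + 23*l - 35)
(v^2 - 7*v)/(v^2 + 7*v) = (v - 7)/(v + 7)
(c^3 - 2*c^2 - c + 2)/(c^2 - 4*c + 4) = (c^2 - 1)/(c - 2)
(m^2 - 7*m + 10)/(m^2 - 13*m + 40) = (m - 2)/(m - 8)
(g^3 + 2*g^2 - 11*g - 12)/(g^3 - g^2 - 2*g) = (g^2 + g - 12)/(g*(g - 2))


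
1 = 1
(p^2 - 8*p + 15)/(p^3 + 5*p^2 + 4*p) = (p^2 - 8*p + 15)/(p*(p^2 + 5*p + 4))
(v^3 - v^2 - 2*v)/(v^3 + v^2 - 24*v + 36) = v*(v + 1)/(v^2 + 3*v - 18)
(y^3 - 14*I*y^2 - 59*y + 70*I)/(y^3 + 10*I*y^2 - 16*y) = (y^3 - 14*I*y^2 - 59*y + 70*I)/(y*(y^2 + 10*I*y - 16))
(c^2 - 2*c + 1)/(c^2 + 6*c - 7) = (c - 1)/(c + 7)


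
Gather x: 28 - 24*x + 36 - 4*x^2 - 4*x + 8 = -4*x^2 - 28*x + 72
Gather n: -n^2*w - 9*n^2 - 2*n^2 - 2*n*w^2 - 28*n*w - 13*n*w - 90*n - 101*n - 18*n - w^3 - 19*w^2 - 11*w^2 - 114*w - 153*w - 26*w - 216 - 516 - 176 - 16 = n^2*(-w - 11) + n*(-2*w^2 - 41*w - 209) - w^3 - 30*w^2 - 293*w - 924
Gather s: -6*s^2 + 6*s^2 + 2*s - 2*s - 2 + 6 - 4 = 0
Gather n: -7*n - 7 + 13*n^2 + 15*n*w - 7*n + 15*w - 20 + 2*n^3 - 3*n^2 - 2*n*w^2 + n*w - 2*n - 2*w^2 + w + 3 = 2*n^3 + 10*n^2 + n*(-2*w^2 + 16*w - 16) - 2*w^2 + 16*w - 24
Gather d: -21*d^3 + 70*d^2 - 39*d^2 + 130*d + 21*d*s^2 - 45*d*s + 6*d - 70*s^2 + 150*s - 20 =-21*d^3 + 31*d^2 + d*(21*s^2 - 45*s + 136) - 70*s^2 + 150*s - 20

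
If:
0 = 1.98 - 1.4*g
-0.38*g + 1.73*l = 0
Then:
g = 1.41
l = 0.31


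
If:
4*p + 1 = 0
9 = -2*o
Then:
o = -9/2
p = -1/4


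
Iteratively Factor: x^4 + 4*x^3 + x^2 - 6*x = (x + 2)*(x^3 + 2*x^2 - 3*x) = (x - 1)*(x + 2)*(x^2 + 3*x) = (x - 1)*(x + 2)*(x + 3)*(x)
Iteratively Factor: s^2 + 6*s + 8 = (s + 4)*(s + 2)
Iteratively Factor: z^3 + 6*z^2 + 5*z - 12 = (z - 1)*(z^2 + 7*z + 12) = (z - 1)*(z + 3)*(z + 4)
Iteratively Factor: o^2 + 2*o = (o + 2)*(o)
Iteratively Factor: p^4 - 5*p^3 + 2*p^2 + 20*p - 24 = (p - 2)*(p^3 - 3*p^2 - 4*p + 12) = (p - 3)*(p - 2)*(p^2 - 4) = (p - 3)*(p - 2)*(p + 2)*(p - 2)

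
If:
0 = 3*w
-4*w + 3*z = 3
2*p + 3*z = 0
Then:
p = -3/2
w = 0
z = 1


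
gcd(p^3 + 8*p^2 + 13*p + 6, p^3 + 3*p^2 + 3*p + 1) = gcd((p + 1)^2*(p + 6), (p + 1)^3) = p^2 + 2*p + 1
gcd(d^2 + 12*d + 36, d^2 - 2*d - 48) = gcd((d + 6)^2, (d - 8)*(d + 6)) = d + 6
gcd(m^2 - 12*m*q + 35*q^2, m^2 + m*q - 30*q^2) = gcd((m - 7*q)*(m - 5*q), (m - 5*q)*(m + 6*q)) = -m + 5*q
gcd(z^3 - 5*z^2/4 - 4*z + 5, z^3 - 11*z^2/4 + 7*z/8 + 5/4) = z^2 - 13*z/4 + 5/2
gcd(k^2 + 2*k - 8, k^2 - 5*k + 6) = k - 2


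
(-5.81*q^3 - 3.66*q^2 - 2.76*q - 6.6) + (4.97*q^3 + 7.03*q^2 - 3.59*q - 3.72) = -0.84*q^3 + 3.37*q^2 - 6.35*q - 10.32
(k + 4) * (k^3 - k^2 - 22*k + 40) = k^4 + 3*k^3 - 26*k^2 - 48*k + 160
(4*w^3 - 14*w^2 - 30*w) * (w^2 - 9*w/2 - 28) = 4*w^5 - 32*w^4 - 79*w^3 + 527*w^2 + 840*w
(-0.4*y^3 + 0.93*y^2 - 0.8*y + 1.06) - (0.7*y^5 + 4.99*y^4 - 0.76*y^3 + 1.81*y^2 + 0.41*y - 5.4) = -0.7*y^5 - 4.99*y^4 + 0.36*y^3 - 0.88*y^2 - 1.21*y + 6.46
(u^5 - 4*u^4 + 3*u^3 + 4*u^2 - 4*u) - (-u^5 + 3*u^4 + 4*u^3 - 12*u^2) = 2*u^5 - 7*u^4 - u^3 + 16*u^2 - 4*u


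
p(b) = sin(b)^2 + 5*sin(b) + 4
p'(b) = 2*sin(b)*cos(b) + 5*cos(b)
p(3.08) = 4.31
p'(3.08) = -5.11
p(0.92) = 8.61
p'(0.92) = 3.99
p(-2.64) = 1.83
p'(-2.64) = -3.54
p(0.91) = 8.57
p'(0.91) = 4.04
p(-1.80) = 0.08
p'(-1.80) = -0.69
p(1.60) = 10.00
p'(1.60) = -0.20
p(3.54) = 2.21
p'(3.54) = -3.89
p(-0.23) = 2.91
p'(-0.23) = 4.42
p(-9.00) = 2.11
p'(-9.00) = -3.80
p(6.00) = 2.68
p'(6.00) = 4.26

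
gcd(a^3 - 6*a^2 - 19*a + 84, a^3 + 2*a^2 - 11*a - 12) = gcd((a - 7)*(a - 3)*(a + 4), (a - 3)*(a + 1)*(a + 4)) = a^2 + a - 12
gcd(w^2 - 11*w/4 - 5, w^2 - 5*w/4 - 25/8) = w + 5/4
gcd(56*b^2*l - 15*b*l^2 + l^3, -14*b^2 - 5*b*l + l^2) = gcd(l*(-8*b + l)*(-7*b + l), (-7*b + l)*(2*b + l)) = 7*b - l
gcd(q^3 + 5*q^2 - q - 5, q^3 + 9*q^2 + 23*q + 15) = q^2 + 6*q + 5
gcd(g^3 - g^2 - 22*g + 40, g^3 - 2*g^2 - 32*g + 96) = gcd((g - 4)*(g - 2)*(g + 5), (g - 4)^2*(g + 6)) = g - 4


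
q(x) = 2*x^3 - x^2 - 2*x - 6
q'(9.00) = 466.00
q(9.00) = 1353.00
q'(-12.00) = 886.00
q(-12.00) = -3582.00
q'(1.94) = 16.70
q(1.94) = 0.96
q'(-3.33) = 71.19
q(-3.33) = -84.28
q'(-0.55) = 0.92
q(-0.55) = -5.54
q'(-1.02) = 6.28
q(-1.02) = -7.12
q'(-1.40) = 12.56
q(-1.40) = -10.65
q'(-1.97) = 25.23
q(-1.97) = -21.23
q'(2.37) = 26.96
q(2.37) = 10.27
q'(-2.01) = 26.26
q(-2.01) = -22.26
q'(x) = 6*x^2 - 2*x - 2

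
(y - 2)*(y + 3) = y^2 + y - 6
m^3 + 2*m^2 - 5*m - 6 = (m - 2)*(m + 1)*(m + 3)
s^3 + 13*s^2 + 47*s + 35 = (s + 1)*(s + 5)*(s + 7)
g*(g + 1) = g^2 + g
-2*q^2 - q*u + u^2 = (-2*q + u)*(q + u)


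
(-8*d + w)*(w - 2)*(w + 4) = -8*d*w^2 - 16*d*w + 64*d + w^3 + 2*w^2 - 8*w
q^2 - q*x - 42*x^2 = (q - 7*x)*(q + 6*x)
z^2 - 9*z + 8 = (z - 8)*(z - 1)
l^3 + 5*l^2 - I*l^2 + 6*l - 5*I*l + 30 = (l + 5)*(l - 3*I)*(l + 2*I)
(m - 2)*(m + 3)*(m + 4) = m^3 + 5*m^2 - 2*m - 24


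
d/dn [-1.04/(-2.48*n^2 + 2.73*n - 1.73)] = (2.8392 - 5.1584*n)/(2.48*n^2 - 2.73*n + 1.73)^2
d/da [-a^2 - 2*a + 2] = -2*a - 2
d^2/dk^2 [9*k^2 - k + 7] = 18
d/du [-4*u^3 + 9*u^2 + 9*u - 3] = -12*u^2 + 18*u + 9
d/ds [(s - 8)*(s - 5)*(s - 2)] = 3*s^2 - 30*s + 66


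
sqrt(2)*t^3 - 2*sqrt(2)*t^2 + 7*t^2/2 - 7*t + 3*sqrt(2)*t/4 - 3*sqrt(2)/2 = (t - 2)*(t + 3*sqrt(2)/2)*(sqrt(2)*t + 1/2)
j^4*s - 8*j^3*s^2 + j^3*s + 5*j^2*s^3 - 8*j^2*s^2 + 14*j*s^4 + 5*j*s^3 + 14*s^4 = (j - 7*s)*(j - 2*s)*(j + s)*(j*s + s)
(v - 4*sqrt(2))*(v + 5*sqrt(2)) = v^2 + sqrt(2)*v - 40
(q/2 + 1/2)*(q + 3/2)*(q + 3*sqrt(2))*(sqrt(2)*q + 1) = sqrt(2)*q^4/2 + 5*sqrt(2)*q^3/4 + 7*q^3/2 + 9*sqrt(2)*q^2/4 + 35*q^2/4 + 21*q/4 + 15*sqrt(2)*q/4 + 9*sqrt(2)/4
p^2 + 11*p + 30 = (p + 5)*(p + 6)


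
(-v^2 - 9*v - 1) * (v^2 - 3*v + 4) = -v^4 - 6*v^3 + 22*v^2 - 33*v - 4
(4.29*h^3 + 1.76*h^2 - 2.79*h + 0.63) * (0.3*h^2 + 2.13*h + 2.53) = 1.287*h^5 + 9.6657*h^4 + 13.7655*h^3 - 1.3009*h^2 - 5.7168*h + 1.5939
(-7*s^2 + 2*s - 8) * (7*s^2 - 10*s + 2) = -49*s^4 + 84*s^3 - 90*s^2 + 84*s - 16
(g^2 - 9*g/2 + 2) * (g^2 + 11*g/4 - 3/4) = g^4 - 7*g^3/4 - 89*g^2/8 + 71*g/8 - 3/2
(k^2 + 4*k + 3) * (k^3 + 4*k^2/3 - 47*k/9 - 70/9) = k^5 + 16*k^4/3 + 28*k^3/9 - 74*k^2/3 - 421*k/9 - 70/3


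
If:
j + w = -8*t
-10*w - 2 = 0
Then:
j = 1/5 - 8*t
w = -1/5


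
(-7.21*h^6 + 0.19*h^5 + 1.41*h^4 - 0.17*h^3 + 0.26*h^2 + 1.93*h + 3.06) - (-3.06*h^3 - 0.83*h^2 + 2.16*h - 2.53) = -7.21*h^6 + 0.19*h^5 + 1.41*h^4 + 2.89*h^3 + 1.09*h^2 - 0.23*h + 5.59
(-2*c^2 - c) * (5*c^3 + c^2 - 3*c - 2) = -10*c^5 - 7*c^4 + 5*c^3 + 7*c^2 + 2*c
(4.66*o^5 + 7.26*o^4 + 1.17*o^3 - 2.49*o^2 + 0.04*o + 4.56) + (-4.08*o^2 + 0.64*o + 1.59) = 4.66*o^5 + 7.26*o^4 + 1.17*o^3 - 6.57*o^2 + 0.68*o + 6.15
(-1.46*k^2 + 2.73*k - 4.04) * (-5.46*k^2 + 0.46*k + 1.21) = 7.9716*k^4 - 15.5774*k^3 + 21.5476*k^2 + 1.4449*k - 4.8884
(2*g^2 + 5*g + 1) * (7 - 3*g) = -6*g^3 - g^2 + 32*g + 7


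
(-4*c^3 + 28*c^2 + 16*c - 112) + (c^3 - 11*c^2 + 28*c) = -3*c^3 + 17*c^2 + 44*c - 112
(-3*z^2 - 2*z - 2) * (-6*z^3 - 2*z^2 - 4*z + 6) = 18*z^5 + 18*z^4 + 28*z^3 - 6*z^2 - 4*z - 12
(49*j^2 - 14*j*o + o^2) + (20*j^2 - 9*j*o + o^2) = 69*j^2 - 23*j*o + 2*o^2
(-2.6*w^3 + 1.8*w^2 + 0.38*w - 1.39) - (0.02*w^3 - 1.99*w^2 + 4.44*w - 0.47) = -2.62*w^3 + 3.79*w^2 - 4.06*w - 0.92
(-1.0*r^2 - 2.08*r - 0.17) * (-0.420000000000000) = 0.42*r^2 + 0.8736*r + 0.0714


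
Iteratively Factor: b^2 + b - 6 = (b + 3)*(b - 2)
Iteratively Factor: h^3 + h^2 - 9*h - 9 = (h + 1)*(h^2 - 9) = (h + 1)*(h + 3)*(h - 3)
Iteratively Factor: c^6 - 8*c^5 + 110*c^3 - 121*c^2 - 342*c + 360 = (c - 4)*(c^5 - 4*c^4 - 16*c^3 + 46*c^2 + 63*c - 90) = (c - 4)*(c + 3)*(c^4 - 7*c^3 + 5*c^2 + 31*c - 30) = (c - 4)*(c - 3)*(c + 3)*(c^3 - 4*c^2 - 7*c + 10) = (c - 4)*(c - 3)*(c - 1)*(c + 3)*(c^2 - 3*c - 10) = (c - 5)*(c - 4)*(c - 3)*(c - 1)*(c + 3)*(c + 2)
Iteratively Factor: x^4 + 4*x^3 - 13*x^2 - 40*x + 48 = (x + 4)*(x^3 - 13*x + 12) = (x + 4)^2*(x^2 - 4*x + 3) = (x - 1)*(x + 4)^2*(x - 3)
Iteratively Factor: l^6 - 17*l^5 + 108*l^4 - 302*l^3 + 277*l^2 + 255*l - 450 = (l - 5)*(l^5 - 12*l^4 + 48*l^3 - 62*l^2 - 33*l + 90) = (l - 5)^2*(l^4 - 7*l^3 + 13*l^2 + 3*l - 18) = (l - 5)^2*(l + 1)*(l^3 - 8*l^2 + 21*l - 18) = (l - 5)^2*(l - 2)*(l + 1)*(l^2 - 6*l + 9) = (l - 5)^2*(l - 3)*(l - 2)*(l + 1)*(l - 3)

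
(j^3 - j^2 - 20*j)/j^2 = j - 1 - 20/j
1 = 1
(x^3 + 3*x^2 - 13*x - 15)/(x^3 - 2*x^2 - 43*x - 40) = (x - 3)/(x - 8)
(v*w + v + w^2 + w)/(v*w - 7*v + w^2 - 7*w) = (w + 1)/(w - 7)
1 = 1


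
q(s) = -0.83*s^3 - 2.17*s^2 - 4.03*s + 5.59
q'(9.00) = -244.78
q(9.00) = -811.52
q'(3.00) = -39.46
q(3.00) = -48.44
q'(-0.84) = -2.14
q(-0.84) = 7.94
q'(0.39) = -6.10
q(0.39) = 3.64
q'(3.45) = -48.64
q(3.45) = -68.22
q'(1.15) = -12.31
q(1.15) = -3.18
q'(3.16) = -42.61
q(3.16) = -55.00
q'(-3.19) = -15.52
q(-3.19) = 23.31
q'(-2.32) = -7.36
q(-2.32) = 13.62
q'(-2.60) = -9.58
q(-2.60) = 15.99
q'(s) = -2.49*s^2 - 4.34*s - 4.03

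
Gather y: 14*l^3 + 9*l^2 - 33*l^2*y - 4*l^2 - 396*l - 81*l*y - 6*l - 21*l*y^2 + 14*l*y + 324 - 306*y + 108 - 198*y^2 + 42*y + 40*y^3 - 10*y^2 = 14*l^3 + 5*l^2 - 402*l + 40*y^3 + y^2*(-21*l - 208) + y*(-33*l^2 - 67*l - 264) + 432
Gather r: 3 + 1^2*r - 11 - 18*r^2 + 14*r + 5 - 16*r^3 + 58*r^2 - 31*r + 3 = -16*r^3 + 40*r^2 - 16*r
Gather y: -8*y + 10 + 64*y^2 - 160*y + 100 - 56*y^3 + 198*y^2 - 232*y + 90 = -56*y^3 + 262*y^2 - 400*y + 200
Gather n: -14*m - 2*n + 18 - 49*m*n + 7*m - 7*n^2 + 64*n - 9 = -7*m - 7*n^2 + n*(62 - 49*m) + 9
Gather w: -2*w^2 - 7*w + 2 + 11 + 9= -2*w^2 - 7*w + 22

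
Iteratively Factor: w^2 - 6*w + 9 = (w - 3)*(w - 3)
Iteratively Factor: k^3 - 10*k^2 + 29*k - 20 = (k - 4)*(k^2 - 6*k + 5) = (k - 4)*(k - 1)*(k - 5)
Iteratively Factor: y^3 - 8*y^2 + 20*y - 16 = (y - 2)*(y^2 - 6*y + 8) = (y - 2)^2*(y - 4)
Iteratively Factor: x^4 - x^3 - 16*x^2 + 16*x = (x + 4)*(x^3 - 5*x^2 + 4*x) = x*(x + 4)*(x^2 - 5*x + 4) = x*(x - 1)*(x + 4)*(x - 4)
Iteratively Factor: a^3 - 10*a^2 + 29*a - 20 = (a - 4)*(a^2 - 6*a + 5) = (a - 5)*(a - 4)*(a - 1)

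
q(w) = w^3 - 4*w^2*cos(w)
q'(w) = 4*w^2*sin(w) + 3*w^2 - 8*w*cos(w)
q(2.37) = 29.42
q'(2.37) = 46.11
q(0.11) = -0.05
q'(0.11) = -0.83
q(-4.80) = -118.66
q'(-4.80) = 164.29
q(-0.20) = -0.16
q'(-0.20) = 1.66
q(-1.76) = -3.12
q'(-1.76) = -5.52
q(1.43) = 1.78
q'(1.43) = 12.63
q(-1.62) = -3.74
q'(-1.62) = -3.25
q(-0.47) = -0.89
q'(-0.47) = 3.61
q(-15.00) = -2691.28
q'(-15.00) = -1.42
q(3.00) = 62.64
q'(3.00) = 55.84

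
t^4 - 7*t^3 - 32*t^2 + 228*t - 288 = (t - 8)*(t - 3)*(t - 2)*(t + 6)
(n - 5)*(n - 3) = n^2 - 8*n + 15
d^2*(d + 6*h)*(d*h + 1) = d^4*h + 6*d^3*h^2 + d^3 + 6*d^2*h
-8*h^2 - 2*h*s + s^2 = (-4*h + s)*(2*h + s)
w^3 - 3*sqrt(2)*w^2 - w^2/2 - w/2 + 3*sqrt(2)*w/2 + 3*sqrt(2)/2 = (w - 1)*(w + 1/2)*(w - 3*sqrt(2))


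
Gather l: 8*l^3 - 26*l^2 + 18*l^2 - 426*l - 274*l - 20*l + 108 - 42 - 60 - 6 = 8*l^3 - 8*l^2 - 720*l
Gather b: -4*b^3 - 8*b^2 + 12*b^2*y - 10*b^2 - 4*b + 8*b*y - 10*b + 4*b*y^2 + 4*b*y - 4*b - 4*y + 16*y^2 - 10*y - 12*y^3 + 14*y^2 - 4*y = -4*b^3 + b^2*(12*y - 18) + b*(4*y^2 + 12*y - 18) - 12*y^3 + 30*y^2 - 18*y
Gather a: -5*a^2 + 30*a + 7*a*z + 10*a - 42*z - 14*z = -5*a^2 + a*(7*z + 40) - 56*z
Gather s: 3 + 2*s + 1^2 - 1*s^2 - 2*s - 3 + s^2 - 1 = 0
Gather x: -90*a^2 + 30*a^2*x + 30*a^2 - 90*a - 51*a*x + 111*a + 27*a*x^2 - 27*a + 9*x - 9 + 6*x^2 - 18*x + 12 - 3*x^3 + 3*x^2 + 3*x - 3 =-60*a^2 - 6*a - 3*x^3 + x^2*(27*a + 9) + x*(30*a^2 - 51*a - 6)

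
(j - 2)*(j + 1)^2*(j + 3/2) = j^4 + 3*j^3/2 - 3*j^2 - 13*j/2 - 3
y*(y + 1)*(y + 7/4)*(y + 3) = y^4 + 23*y^3/4 + 10*y^2 + 21*y/4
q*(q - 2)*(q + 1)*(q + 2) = q^4 + q^3 - 4*q^2 - 4*q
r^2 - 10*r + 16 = (r - 8)*(r - 2)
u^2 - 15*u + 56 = (u - 8)*(u - 7)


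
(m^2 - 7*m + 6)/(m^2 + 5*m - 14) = (m^2 - 7*m + 6)/(m^2 + 5*m - 14)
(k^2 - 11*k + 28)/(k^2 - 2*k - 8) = (k - 7)/(k + 2)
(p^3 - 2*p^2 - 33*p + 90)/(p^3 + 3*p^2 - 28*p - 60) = (p - 3)/(p + 2)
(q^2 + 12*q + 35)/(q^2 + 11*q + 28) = (q + 5)/(q + 4)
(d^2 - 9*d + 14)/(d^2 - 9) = (d^2 - 9*d + 14)/(d^2 - 9)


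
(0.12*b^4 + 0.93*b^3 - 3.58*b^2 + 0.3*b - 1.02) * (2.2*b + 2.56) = 0.264*b^5 + 2.3532*b^4 - 5.4952*b^3 - 8.5048*b^2 - 1.476*b - 2.6112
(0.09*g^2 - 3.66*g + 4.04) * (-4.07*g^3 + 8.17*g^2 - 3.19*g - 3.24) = -0.3663*g^5 + 15.6315*g^4 - 46.6321*g^3 + 44.3906*g^2 - 1.0292*g - 13.0896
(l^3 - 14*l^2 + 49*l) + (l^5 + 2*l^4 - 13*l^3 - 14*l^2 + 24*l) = l^5 + 2*l^4 - 12*l^3 - 28*l^2 + 73*l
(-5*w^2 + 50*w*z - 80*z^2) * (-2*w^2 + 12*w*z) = 10*w^4 - 160*w^3*z + 760*w^2*z^2 - 960*w*z^3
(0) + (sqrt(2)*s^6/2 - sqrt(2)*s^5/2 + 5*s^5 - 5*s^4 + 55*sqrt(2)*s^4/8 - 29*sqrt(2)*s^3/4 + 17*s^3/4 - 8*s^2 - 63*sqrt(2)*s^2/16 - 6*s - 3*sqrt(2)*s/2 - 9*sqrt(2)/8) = sqrt(2)*s^6/2 - sqrt(2)*s^5/2 + 5*s^5 - 5*s^4 + 55*sqrt(2)*s^4/8 - 29*sqrt(2)*s^3/4 + 17*s^3/4 - 8*s^2 - 63*sqrt(2)*s^2/16 - 6*s - 3*sqrt(2)*s/2 - 9*sqrt(2)/8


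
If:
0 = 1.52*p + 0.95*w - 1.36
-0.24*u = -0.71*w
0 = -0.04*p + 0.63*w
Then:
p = 0.86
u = 0.16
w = 0.05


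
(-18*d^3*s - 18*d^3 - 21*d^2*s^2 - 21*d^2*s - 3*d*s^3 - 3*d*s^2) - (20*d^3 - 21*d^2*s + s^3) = -18*d^3*s - 38*d^3 - 21*d^2*s^2 - 3*d*s^3 - 3*d*s^2 - s^3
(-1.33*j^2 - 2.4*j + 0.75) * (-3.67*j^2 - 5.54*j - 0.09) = 4.8811*j^4 + 16.1762*j^3 + 10.6632*j^2 - 3.939*j - 0.0675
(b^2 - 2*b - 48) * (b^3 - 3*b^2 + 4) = b^5 - 5*b^4 - 42*b^3 + 148*b^2 - 8*b - 192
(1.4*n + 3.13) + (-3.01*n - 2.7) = 0.43 - 1.61*n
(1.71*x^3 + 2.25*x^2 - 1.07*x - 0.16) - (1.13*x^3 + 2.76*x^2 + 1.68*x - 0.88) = 0.58*x^3 - 0.51*x^2 - 2.75*x + 0.72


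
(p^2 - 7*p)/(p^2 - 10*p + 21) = p/(p - 3)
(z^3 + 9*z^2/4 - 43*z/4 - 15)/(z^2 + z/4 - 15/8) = 2*(4*z^3 + 9*z^2 - 43*z - 60)/(8*z^2 + 2*z - 15)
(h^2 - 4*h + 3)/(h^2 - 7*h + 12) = (h - 1)/(h - 4)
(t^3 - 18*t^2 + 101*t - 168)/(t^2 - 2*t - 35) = (t^2 - 11*t + 24)/(t + 5)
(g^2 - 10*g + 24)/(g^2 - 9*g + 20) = (g - 6)/(g - 5)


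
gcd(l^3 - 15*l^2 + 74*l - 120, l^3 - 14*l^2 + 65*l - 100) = l^2 - 9*l + 20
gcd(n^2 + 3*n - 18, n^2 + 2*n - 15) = n - 3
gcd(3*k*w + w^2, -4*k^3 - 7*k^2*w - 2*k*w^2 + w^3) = 1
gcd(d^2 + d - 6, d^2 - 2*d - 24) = 1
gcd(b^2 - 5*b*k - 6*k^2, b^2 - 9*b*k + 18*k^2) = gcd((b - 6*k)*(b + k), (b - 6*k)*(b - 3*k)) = b - 6*k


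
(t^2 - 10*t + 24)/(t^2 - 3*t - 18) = (t - 4)/(t + 3)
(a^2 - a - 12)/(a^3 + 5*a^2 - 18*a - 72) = 1/(a + 6)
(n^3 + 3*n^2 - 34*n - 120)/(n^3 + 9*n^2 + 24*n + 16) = (n^2 - n - 30)/(n^2 + 5*n + 4)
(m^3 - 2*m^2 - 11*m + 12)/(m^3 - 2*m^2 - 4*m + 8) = (m^3 - 2*m^2 - 11*m + 12)/(m^3 - 2*m^2 - 4*m + 8)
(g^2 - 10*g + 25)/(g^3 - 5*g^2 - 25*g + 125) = 1/(g + 5)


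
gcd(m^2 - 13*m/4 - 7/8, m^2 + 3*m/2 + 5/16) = m + 1/4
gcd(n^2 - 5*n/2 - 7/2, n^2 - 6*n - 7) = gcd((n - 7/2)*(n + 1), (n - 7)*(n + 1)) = n + 1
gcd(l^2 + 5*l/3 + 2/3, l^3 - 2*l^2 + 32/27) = l + 2/3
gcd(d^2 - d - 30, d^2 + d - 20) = d + 5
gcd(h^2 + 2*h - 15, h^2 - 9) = h - 3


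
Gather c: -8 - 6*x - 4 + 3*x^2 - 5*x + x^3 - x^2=x^3 + 2*x^2 - 11*x - 12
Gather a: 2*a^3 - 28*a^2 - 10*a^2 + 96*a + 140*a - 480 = 2*a^3 - 38*a^2 + 236*a - 480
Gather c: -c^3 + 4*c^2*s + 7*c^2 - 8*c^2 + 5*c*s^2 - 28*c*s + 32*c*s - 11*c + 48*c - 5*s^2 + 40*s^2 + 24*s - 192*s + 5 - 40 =-c^3 + c^2*(4*s - 1) + c*(5*s^2 + 4*s + 37) + 35*s^2 - 168*s - 35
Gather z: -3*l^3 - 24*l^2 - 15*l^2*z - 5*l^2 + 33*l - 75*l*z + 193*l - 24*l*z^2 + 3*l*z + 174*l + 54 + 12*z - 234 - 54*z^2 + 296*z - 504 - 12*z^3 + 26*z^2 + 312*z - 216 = -3*l^3 - 29*l^2 + 400*l - 12*z^3 + z^2*(-24*l - 28) + z*(-15*l^2 - 72*l + 620) - 900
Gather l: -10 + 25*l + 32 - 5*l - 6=20*l + 16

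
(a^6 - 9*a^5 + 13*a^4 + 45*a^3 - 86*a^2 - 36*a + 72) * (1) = a^6 - 9*a^5 + 13*a^4 + 45*a^3 - 86*a^2 - 36*a + 72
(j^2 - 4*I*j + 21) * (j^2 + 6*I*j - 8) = j^4 + 2*I*j^3 + 37*j^2 + 158*I*j - 168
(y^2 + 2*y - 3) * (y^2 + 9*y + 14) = y^4 + 11*y^3 + 29*y^2 + y - 42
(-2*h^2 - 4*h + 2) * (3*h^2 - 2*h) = -6*h^4 - 8*h^3 + 14*h^2 - 4*h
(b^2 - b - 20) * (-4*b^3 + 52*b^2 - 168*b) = -4*b^5 + 56*b^4 - 140*b^3 - 872*b^2 + 3360*b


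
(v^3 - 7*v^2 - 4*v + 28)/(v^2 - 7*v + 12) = (v^3 - 7*v^2 - 4*v + 28)/(v^2 - 7*v + 12)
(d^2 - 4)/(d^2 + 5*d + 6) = (d - 2)/(d + 3)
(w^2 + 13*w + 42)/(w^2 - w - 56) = (w + 6)/(w - 8)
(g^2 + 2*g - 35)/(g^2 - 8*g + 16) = (g^2 + 2*g - 35)/(g^2 - 8*g + 16)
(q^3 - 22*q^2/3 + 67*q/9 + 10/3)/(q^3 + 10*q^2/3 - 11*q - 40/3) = (9*q^3 - 66*q^2 + 67*q + 30)/(3*(3*q^3 + 10*q^2 - 33*q - 40))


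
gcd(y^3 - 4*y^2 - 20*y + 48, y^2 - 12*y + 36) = y - 6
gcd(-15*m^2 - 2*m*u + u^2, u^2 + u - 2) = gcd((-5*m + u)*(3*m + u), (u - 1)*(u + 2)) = 1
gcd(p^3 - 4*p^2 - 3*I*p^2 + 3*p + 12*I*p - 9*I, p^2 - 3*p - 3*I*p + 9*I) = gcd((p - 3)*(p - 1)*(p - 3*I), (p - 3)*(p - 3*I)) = p^2 + p*(-3 - 3*I) + 9*I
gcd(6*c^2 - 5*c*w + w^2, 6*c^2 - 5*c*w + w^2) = 6*c^2 - 5*c*w + w^2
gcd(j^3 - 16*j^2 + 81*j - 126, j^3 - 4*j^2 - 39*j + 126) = j^2 - 10*j + 21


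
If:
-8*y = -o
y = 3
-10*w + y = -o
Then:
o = 24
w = 27/10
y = 3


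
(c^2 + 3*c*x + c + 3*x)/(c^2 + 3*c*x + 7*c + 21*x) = (c + 1)/(c + 7)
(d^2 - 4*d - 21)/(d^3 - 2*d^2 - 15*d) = (d - 7)/(d*(d - 5))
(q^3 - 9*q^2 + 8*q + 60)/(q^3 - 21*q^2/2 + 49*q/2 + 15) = 2*(q + 2)/(2*q + 1)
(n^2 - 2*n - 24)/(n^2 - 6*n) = (n + 4)/n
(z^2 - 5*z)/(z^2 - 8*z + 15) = z/(z - 3)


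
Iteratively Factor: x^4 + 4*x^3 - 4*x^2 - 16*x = (x - 2)*(x^3 + 6*x^2 + 8*x) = (x - 2)*(x + 2)*(x^2 + 4*x) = x*(x - 2)*(x + 2)*(x + 4)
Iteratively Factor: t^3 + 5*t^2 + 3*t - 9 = (t + 3)*(t^2 + 2*t - 3) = (t + 3)^2*(t - 1)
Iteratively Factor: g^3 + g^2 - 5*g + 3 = (g - 1)*(g^2 + 2*g - 3) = (g - 1)^2*(g + 3)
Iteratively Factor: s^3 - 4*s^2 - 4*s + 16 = (s + 2)*(s^2 - 6*s + 8) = (s - 2)*(s + 2)*(s - 4)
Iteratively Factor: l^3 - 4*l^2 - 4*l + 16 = (l - 2)*(l^2 - 2*l - 8) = (l - 2)*(l + 2)*(l - 4)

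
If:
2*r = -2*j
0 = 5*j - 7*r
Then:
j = 0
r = 0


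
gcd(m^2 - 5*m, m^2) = m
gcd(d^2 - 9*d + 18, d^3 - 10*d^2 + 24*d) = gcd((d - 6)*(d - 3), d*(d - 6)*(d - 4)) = d - 6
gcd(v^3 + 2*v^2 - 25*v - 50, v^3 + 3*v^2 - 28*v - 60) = v^2 - 3*v - 10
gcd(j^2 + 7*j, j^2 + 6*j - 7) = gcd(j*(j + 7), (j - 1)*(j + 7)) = j + 7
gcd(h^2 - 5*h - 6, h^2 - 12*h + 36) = h - 6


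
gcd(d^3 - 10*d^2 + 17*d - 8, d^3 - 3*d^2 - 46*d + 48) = d^2 - 9*d + 8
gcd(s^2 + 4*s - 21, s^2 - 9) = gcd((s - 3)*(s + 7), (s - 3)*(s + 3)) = s - 3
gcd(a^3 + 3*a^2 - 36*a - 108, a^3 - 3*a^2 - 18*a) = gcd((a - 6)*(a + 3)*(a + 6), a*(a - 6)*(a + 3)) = a^2 - 3*a - 18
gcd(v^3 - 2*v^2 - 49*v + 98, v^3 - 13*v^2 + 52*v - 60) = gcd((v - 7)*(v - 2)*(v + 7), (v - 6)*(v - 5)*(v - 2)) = v - 2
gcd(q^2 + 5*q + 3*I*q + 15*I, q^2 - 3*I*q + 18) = q + 3*I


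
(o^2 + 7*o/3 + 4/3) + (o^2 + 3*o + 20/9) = 2*o^2 + 16*o/3 + 32/9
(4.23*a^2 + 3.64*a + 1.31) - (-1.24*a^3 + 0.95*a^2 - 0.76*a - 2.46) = 1.24*a^3 + 3.28*a^2 + 4.4*a + 3.77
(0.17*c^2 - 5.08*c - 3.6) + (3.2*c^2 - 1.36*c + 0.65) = 3.37*c^2 - 6.44*c - 2.95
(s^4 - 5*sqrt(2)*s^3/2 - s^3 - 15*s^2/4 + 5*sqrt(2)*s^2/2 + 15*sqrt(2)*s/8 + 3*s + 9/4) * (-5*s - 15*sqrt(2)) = -5*s^5 - 5*sqrt(2)*s^4/2 + 5*s^4 + 5*sqrt(2)*s^3/2 + 375*s^3/4 - 90*s^2 + 375*sqrt(2)*s^2/8 - 135*s/2 - 45*sqrt(2)*s - 135*sqrt(2)/4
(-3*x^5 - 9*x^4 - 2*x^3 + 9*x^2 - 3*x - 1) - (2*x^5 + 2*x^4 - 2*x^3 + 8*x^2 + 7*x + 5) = -5*x^5 - 11*x^4 + x^2 - 10*x - 6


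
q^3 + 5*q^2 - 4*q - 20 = (q - 2)*(q + 2)*(q + 5)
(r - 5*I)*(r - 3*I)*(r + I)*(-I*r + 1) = -I*r^4 - 6*r^3 - 22*r - 15*I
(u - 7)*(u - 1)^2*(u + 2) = u^4 - 7*u^3 - 3*u^2 + 23*u - 14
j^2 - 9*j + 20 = (j - 5)*(j - 4)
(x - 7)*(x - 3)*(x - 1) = x^3 - 11*x^2 + 31*x - 21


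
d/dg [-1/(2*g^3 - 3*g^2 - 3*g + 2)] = 3*(2*g^2 - 2*g - 1)/(2*g^3 - 3*g^2 - 3*g + 2)^2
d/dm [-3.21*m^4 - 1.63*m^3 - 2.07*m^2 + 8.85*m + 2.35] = -12.84*m^3 - 4.89*m^2 - 4.14*m + 8.85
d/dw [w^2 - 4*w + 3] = 2*w - 4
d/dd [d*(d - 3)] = 2*d - 3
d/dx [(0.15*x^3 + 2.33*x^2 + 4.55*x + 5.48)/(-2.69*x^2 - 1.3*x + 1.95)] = (-0.4035*x^4 - 0.389999999999999*x^3 + 10.088*x^2 + 38.5694*x + 15.9965)/(7.2361*x^4 + 6.994*x^3 - 8.801*x^2 - 5.07*x + 3.8025)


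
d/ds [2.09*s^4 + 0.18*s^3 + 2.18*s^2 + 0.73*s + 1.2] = 8.36*s^3 + 0.54*s^2 + 4.36*s + 0.73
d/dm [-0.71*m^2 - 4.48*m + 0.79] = -1.42*m - 4.48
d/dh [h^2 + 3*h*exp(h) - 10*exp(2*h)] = 3*h*exp(h) + 2*h - 20*exp(2*h) + 3*exp(h)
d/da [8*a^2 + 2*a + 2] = 16*a + 2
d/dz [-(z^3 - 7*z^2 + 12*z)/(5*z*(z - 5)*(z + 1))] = (-3*z^2 + 34*z - 83)/(5*(z^4 - 8*z^3 + 6*z^2 + 40*z + 25))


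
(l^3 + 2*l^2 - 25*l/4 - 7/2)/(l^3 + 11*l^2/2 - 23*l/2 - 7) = (l + 7/2)/(l + 7)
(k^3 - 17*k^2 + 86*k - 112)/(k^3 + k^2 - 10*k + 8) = (k^2 - 15*k + 56)/(k^2 + 3*k - 4)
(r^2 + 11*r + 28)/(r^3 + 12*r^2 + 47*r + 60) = (r + 7)/(r^2 + 8*r + 15)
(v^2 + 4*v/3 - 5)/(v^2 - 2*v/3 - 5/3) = (v + 3)/(v + 1)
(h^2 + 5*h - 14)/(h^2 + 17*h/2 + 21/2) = 2*(h - 2)/(2*h + 3)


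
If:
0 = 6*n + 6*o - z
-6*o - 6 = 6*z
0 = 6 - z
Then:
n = 8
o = -7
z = 6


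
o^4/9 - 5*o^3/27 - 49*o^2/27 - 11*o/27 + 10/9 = (o/3 + 1/3)*(o/3 + 1)*(o - 5)*(o - 2/3)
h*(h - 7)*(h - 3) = h^3 - 10*h^2 + 21*h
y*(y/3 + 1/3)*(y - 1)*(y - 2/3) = y^4/3 - 2*y^3/9 - y^2/3 + 2*y/9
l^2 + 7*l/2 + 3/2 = (l + 1/2)*(l + 3)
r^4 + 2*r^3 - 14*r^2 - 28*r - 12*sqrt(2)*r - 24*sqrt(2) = (r + 2)*(r - 3*sqrt(2))*(r + sqrt(2))*(r + 2*sqrt(2))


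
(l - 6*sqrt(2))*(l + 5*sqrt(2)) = l^2 - sqrt(2)*l - 60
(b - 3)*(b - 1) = b^2 - 4*b + 3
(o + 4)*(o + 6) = o^2 + 10*o + 24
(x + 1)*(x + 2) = x^2 + 3*x + 2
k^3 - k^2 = k^2*(k - 1)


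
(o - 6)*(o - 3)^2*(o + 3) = o^4 - 9*o^3 + 9*o^2 + 81*o - 162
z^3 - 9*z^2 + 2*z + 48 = (z - 8)*(z - 3)*(z + 2)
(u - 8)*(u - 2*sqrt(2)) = u^2 - 8*u - 2*sqrt(2)*u + 16*sqrt(2)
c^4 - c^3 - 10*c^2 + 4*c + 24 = (c - 3)*(c - 2)*(c + 2)^2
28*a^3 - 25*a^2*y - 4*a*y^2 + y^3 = (-7*a + y)*(-a + y)*(4*a + y)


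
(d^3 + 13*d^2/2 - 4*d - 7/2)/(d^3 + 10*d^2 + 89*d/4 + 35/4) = 2*(d - 1)/(2*d + 5)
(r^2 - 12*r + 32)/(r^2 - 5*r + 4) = (r - 8)/(r - 1)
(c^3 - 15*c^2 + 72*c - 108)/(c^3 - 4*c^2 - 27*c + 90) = (c - 6)/(c + 5)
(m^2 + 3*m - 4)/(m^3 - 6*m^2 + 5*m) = (m + 4)/(m*(m - 5))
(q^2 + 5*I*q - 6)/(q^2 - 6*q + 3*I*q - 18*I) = (q + 2*I)/(q - 6)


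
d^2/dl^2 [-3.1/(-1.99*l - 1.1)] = 24.55262/(1.99*l + 1.1)^3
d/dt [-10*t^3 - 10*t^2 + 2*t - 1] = -30*t^2 - 20*t + 2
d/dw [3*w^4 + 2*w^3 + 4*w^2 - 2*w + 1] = 12*w^3 + 6*w^2 + 8*w - 2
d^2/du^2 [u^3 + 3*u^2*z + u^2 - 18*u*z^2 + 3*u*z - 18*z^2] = 6*u + 6*z + 2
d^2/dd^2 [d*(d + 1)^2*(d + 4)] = 12*d^2 + 36*d + 18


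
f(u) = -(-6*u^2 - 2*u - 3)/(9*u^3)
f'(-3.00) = -0.07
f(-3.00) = -0.21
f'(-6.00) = -0.02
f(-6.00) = -0.11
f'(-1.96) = -0.18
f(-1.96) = -0.33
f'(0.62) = -10.37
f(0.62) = 3.05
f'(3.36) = -0.08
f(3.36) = 0.23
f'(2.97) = -0.11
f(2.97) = 0.26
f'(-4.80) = -0.03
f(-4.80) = -0.13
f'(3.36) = -0.08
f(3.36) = 0.23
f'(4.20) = -0.05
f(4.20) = 0.18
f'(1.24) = -1.09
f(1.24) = 0.86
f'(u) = -(-12*u - 2)/(9*u^3) + (-6*u^2 - 2*u - 3)/(3*u^4) = (-6*u^2 - 4*u - 9)/(9*u^4)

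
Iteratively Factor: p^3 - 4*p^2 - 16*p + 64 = (p - 4)*(p^2 - 16) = (p - 4)*(p + 4)*(p - 4)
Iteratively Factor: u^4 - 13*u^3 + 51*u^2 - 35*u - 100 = (u + 1)*(u^3 - 14*u^2 + 65*u - 100) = (u - 5)*(u + 1)*(u^2 - 9*u + 20) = (u - 5)^2*(u + 1)*(u - 4)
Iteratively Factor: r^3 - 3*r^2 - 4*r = (r + 1)*(r^2 - 4*r) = (r - 4)*(r + 1)*(r)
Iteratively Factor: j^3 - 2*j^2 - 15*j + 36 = (j - 3)*(j^2 + j - 12) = (j - 3)^2*(j + 4)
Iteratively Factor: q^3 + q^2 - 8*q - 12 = (q + 2)*(q^2 - q - 6) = (q + 2)^2*(q - 3)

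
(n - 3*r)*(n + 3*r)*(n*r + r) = n^3*r + n^2*r - 9*n*r^3 - 9*r^3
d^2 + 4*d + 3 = (d + 1)*(d + 3)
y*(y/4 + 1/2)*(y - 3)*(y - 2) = y^4/4 - 3*y^3/4 - y^2 + 3*y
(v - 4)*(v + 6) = v^2 + 2*v - 24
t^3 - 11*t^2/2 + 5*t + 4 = (t - 4)*(t - 2)*(t + 1/2)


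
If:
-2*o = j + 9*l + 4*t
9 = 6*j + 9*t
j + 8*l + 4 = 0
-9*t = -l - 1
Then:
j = 68/47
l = -32/47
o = 320/141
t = 5/141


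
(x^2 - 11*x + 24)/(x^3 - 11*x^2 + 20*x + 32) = (x - 3)/(x^2 - 3*x - 4)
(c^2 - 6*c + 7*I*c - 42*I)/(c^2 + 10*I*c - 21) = (c - 6)/(c + 3*I)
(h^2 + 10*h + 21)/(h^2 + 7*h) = (h + 3)/h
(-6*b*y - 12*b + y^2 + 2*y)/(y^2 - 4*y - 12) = (-6*b + y)/(y - 6)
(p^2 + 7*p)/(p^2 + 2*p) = (p + 7)/(p + 2)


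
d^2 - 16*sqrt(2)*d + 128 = (d - 8*sqrt(2))^2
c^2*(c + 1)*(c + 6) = c^4 + 7*c^3 + 6*c^2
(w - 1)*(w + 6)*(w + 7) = w^3 + 12*w^2 + 29*w - 42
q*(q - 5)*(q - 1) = q^3 - 6*q^2 + 5*q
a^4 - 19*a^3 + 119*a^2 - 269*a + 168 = (a - 8)*(a - 7)*(a - 3)*(a - 1)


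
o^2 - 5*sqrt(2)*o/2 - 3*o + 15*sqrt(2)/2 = (o - 3)*(o - 5*sqrt(2)/2)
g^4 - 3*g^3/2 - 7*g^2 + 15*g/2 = g*(g - 3)*(g - 1)*(g + 5/2)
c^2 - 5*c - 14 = (c - 7)*(c + 2)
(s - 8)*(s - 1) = s^2 - 9*s + 8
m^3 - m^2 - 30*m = m*(m - 6)*(m + 5)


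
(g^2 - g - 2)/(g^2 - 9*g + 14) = (g + 1)/(g - 7)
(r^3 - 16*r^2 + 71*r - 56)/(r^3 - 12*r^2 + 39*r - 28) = (r - 8)/(r - 4)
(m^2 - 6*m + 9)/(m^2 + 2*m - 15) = (m - 3)/(m + 5)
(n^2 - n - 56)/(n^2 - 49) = (n - 8)/(n - 7)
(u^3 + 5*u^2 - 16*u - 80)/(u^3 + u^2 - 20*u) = (u + 4)/u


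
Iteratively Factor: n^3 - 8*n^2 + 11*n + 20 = (n - 5)*(n^2 - 3*n - 4) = (n - 5)*(n - 4)*(n + 1)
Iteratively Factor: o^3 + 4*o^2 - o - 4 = (o + 1)*(o^2 + 3*o - 4) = (o + 1)*(o + 4)*(o - 1)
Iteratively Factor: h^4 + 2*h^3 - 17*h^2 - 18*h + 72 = (h - 3)*(h^3 + 5*h^2 - 2*h - 24) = (h - 3)*(h + 3)*(h^2 + 2*h - 8) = (h - 3)*(h - 2)*(h + 3)*(h + 4)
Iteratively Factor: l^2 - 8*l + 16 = (l - 4)*(l - 4)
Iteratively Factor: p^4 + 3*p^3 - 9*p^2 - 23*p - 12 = (p - 3)*(p^3 + 6*p^2 + 9*p + 4) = (p - 3)*(p + 1)*(p^2 + 5*p + 4) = (p - 3)*(p + 1)^2*(p + 4)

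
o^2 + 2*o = o*(o + 2)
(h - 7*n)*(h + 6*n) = h^2 - h*n - 42*n^2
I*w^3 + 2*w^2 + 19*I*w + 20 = (w - 5*I)*(w + 4*I)*(I*w + 1)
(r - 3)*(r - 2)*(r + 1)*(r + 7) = r^4 + 3*r^3 - 27*r^2 + 13*r + 42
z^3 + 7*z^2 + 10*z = z*(z + 2)*(z + 5)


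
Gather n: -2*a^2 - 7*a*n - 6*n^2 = -2*a^2 - 7*a*n - 6*n^2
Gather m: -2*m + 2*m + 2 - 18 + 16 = 0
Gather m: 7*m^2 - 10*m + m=7*m^2 - 9*m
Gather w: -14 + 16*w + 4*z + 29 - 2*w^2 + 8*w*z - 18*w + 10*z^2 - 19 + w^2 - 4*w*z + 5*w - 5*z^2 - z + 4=-w^2 + w*(4*z + 3) + 5*z^2 + 3*z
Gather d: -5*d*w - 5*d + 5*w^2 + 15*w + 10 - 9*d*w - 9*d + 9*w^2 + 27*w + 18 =d*(-14*w - 14) + 14*w^2 + 42*w + 28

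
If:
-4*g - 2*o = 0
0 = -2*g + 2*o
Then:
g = 0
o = 0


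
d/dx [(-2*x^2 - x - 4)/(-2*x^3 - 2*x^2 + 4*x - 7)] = (-4*x^4 - 4*x^3 - 34*x^2 + 12*x + 23)/(4*x^6 + 8*x^5 - 12*x^4 + 12*x^3 + 44*x^2 - 56*x + 49)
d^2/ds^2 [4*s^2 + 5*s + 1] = 8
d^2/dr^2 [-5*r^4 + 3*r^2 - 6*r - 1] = 6 - 60*r^2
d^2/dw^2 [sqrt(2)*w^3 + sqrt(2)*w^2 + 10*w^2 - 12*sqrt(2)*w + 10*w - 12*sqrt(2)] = 6*sqrt(2)*w + 2*sqrt(2) + 20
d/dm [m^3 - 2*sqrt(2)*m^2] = m*(3*m - 4*sqrt(2))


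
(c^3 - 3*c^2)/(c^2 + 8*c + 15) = c^2*(c - 3)/(c^2 + 8*c + 15)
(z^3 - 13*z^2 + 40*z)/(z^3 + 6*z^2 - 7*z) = (z^2 - 13*z + 40)/(z^2 + 6*z - 7)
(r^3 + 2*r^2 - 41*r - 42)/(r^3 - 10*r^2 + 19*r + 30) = (r + 7)/(r - 5)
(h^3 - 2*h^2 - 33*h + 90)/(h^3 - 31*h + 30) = (h - 3)/(h - 1)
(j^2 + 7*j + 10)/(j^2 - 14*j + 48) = (j^2 + 7*j + 10)/(j^2 - 14*j + 48)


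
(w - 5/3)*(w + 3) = w^2 + 4*w/3 - 5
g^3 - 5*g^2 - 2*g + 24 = (g - 4)*(g - 3)*(g + 2)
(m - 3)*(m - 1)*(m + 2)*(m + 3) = m^4 + m^3 - 11*m^2 - 9*m + 18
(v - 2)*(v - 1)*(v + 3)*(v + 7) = v^4 + 7*v^3 - 7*v^2 - 43*v + 42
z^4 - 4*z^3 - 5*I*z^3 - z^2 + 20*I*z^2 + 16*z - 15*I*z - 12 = (z - 3)*(z - 1)*(z - 4*I)*(z - I)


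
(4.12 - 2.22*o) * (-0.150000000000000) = 0.333*o - 0.618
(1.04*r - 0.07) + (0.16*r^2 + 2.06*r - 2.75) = 0.16*r^2 + 3.1*r - 2.82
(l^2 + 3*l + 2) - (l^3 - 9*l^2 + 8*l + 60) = -l^3 + 10*l^2 - 5*l - 58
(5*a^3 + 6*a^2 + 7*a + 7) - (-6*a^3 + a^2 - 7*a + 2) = 11*a^3 + 5*a^2 + 14*a + 5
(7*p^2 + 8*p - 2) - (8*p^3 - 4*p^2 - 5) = -8*p^3 + 11*p^2 + 8*p + 3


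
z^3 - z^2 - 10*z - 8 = (z - 4)*(z + 1)*(z + 2)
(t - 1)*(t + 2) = t^2 + t - 2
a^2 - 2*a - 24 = (a - 6)*(a + 4)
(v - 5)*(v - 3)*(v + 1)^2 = v^4 - 6*v^3 + 22*v + 15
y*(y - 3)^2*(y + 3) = y^4 - 3*y^3 - 9*y^2 + 27*y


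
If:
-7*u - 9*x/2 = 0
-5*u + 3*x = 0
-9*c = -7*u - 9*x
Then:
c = 0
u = 0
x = 0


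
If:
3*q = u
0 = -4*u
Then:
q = 0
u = 0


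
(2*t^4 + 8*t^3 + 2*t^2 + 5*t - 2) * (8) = 16*t^4 + 64*t^3 + 16*t^2 + 40*t - 16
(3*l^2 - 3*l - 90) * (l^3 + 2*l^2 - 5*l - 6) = 3*l^5 + 3*l^4 - 111*l^3 - 183*l^2 + 468*l + 540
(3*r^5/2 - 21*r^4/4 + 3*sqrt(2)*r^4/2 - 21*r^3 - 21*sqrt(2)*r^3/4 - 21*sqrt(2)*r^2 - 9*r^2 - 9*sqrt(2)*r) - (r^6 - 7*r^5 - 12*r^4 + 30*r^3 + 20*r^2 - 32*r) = -r^6 + 17*r^5/2 + 3*sqrt(2)*r^4/2 + 27*r^4/4 - 51*r^3 - 21*sqrt(2)*r^3/4 - 21*sqrt(2)*r^2 - 29*r^2 - 9*sqrt(2)*r + 32*r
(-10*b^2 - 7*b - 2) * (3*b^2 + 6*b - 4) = -30*b^4 - 81*b^3 - 8*b^2 + 16*b + 8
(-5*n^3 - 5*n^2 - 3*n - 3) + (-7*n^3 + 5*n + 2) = -12*n^3 - 5*n^2 + 2*n - 1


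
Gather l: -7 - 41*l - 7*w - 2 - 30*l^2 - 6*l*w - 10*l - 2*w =-30*l^2 + l*(-6*w - 51) - 9*w - 9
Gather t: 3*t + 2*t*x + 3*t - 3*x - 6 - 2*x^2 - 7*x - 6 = t*(2*x + 6) - 2*x^2 - 10*x - 12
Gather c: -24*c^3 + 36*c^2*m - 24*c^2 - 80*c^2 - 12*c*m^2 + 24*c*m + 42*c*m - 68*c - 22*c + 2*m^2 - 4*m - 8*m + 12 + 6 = -24*c^3 + c^2*(36*m - 104) + c*(-12*m^2 + 66*m - 90) + 2*m^2 - 12*m + 18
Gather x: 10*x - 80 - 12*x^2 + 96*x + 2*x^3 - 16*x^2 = 2*x^3 - 28*x^2 + 106*x - 80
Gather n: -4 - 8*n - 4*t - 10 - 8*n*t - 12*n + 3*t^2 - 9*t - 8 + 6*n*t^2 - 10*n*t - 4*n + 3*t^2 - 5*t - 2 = n*(6*t^2 - 18*t - 24) + 6*t^2 - 18*t - 24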